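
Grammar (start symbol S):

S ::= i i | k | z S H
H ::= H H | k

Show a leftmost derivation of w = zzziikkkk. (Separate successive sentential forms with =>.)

S => zSH => zzSHH => zzzSHHH => zzziiHHH => zzziiHHHH => zzziikHHH => zzziikkHH => zzziikkkH => zzziikkkk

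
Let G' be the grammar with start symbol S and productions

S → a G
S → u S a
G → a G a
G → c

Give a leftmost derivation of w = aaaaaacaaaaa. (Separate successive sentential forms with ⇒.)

S⇒aG⇒aaGa⇒aaaGaa⇒aaaaGaaa⇒aaaaaGaaaa⇒aaaaaaGaaaaa⇒aaaaaacaaaaa

S ⇒ aG   [S → a G]
aG ⇒ aaGa   [G → a G a]
aaGa ⇒ aaaGaa   [G → a G a]
aaaGaa ⇒ aaaaGaaa   [G → a G a]
aaaaGaaa ⇒ aaaaaGaaaa   [G → a G a]
aaaaaGaaaa ⇒ aaaaaaGaaaaa   [G → a G a]
aaaaaaGaaaaa ⇒ aaaaaacaaaaa   [G → c]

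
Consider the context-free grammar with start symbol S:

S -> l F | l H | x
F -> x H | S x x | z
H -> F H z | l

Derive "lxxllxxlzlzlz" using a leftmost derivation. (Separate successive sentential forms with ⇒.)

S ⇒ lH ⇒ lFHz ⇒ lxHHz ⇒ lxFHzHz ⇒ lxxHHzHz ⇒ lxxFHzHzHz ⇒ lxxSxxHzHzHz ⇒ lxxlHxxHzHzHz ⇒ lxxllxxHzHzHz ⇒ lxxllxxlzHzHz ⇒ lxxllxxlzlzHz ⇒ lxxllxxlzlzlz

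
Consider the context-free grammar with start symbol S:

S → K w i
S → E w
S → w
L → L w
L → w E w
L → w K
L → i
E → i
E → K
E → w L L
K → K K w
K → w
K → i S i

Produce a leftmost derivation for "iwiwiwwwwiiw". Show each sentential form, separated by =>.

S => Ew => Kw => iSiw => iKwiiw => iKKwwiiw => iKKwKwwiiw => iwKwKwwiiw => iwiSiwKwwiiw => iwiwiwKwwiiw => iwiwiwwwwiiw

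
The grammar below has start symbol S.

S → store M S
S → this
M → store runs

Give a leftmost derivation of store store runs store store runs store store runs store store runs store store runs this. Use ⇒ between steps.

S ⇒ store M S   [S → store M S]
store M S ⇒ store store runs S   [M → store runs]
store store runs S ⇒ store store runs store M S   [S → store M S]
store store runs store M S ⇒ store store runs store store runs S   [M → store runs]
store store runs store store runs S ⇒ store store runs store store runs store M S   [S → store M S]
store store runs store store runs store M S ⇒ store store runs store store runs store store runs S   [M → store runs]
store store runs store store runs store store runs S ⇒ store store runs store store runs store store runs store M S   [S → store M S]
store store runs store store runs store store runs store M S ⇒ store store runs store store runs store store runs store store runs S   [M → store runs]
store store runs store store runs store store runs store store runs S ⇒ store store runs store store runs store store runs store store runs store M S   [S → store M S]
store store runs store store runs store store runs store store runs store M S ⇒ store store runs store store runs store store runs store store runs store store runs S   [M → store runs]
store store runs store store runs store store runs store store runs store store runs S ⇒ store store runs store store runs store store runs store store runs store store runs this   [S → this]

S ⇒ store M S ⇒ store store runs S ⇒ store store runs store M S ⇒ store store runs store store runs S ⇒ store store runs store store runs store M S ⇒ store store runs store store runs store store runs S ⇒ store store runs store store runs store store runs store M S ⇒ store store runs store store runs store store runs store store runs S ⇒ store store runs store store runs store store runs store store runs store M S ⇒ store store runs store store runs store store runs store store runs store store runs S ⇒ store store runs store store runs store store runs store store runs store store runs this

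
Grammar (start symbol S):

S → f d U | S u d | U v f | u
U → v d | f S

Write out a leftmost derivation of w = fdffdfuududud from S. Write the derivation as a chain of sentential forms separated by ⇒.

S⇒fdU⇒fdfS⇒fdffdU⇒fdffdfS⇒fdffdfSud⇒fdffdfSudud⇒fdffdfSududud⇒fdffdfuududud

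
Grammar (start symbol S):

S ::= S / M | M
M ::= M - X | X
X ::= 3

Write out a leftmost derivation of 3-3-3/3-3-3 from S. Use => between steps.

S => S/M   [S ::= S / M]
S/M => M/M   [S ::= M]
M/M => M-X/M   [M ::= M - X]
M-X/M => M-X-X/M   [M ::= M - X]
M-X-X/M => X-X-X/M   [M ::= X]
X-X-X/M => 3-X-X/M   [X ::= 3]
3-X-X/M => 3-3-X/M   [X ::= 3]
3-3-X/M => 3-3-3/M   [X ::= 3]
3-3-3/M => 3-3-3/M-X   [M ::= M - X]
3-3-3/M-X => 3-3-3/M-X-X   [M ::= M - X]
3-3-3/M-X-X => 3-3-3/X-X-X   [M ::= X]
3-3-3/X-X-X => 3-3-3/3-X-X   [X ::= 3]
3-3-3/3-X-X => 3-3-3/3-3-X   [X ::= 3]
3-3-3/3-3-X => 3-3-3/3-3-3   [X ::= 3]

S => S/M => M/M => M-X/M => M-X-X/M => X-X-X/M => 3-X-X/M => 3-3-X/M => 3-3-3/M => 3-3-3/M-X => 3-3-3/M-X-X => 3-3-3/X-X-X => 3-3-3/3-X-X => 3-3-3/3-3-X => 3-3-3/3-3-3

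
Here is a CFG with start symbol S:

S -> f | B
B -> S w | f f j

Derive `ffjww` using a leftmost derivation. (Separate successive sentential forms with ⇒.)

S ⇒ B ⇒ Sw ⇒ Bw ⇒ Sww ⇒ Bww ⇒ ffjww

S ⇒ B   [S -> B]
B ⇒ Sw   [B -> S w]
Sw ⇒ Bw   [S -> B]
Bw ⇒ Sww   [B -> S w]
Sww ⇒ Bww   [S -> B]
Bww ⇒ ffjww   [B -> f f j]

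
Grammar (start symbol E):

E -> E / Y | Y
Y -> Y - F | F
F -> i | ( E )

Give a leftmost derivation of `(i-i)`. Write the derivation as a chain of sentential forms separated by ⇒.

E ⇒ Y   [E -> Y]
Y ⇒ F   [Y -> F]
F ⇒ (E)   [F -> ( E )]
(E) ⇒ (Y)   [E -> Y]
(Y) ⇒ (Y-F)   [Y -> Y - F]
(Y-F) ⇒ (F-F)   [Y -> F]
(F-F) ⇒ (i-F)   [F -> i]
(i-F) ⇒ (i-i)   [F -> i]

E ⇒ Y ⇒ F ⇒ (E) ⇒ (Y) ⇒ (Y-F) ⇒ (F-F) ⇒ (i-F) ⇒ (i-i)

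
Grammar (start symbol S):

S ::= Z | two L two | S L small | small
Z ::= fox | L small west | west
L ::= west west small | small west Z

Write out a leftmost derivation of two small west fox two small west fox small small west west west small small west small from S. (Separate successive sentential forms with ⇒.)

S ⇒ S L small   [S ::= S L small]
S L small ⇒ S L small L small   [S ::= S L small]
S L small L small ⇒ two L two L small L small   [S ::= two L two]
two L two L small L small ⇒ two small west Z two L small L small   [L ::= small west Z]
two small west Z two L small L small ⇒ two small west fox two L small L small   [Z ::= fox]
two small west fox two L small L small ⇒ two small west fox two small west Z small L small   [L ::= small west Z]
two small west fox two small west Z small L small ⇒ two small west fox two small west fox small L small   [Z ::= fox]
two small west fox two small west fox small L small ⇒ two small west fox two small west fox small small west Z small   [L ::= small west Z]
two small west fox two small west fox small small west Z small ⇒ two small west fox two small west fox small small west L small west small   [Z ::= L small west]
two small west fox two small west fox small small west L small west small ⇒ two small west fox two small west fox small small west west west small small west small   [L ::= west west small]

S ⇒ S L small ⇒ S L small L small ⇒ two L two L small L small ⇒ two small west Z two L small L small ⇒ two small west fox two L small L small ⇒ two small west fox two small west Z small L small ⇒ two small west fox two small west fox small L small ⇒ two small west fox two small west fox small small west Z small ⇒ two small west fox two small west fox small small west L small west small ⇒ two small west fox two small west fox small small west west west small small west small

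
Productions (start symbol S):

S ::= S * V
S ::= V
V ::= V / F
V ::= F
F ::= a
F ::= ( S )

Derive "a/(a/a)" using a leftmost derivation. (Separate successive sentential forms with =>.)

S => V => V/F => F/F => a/F => a/(S) => a/(V) => a/(V/F) => a/(F/F) => a/(a/F) => a/(a/a)

S => V   [S ::= V]
V => V/F   [V ::= V / F]
V/F => F/F   [V ::= F]
F/F => a/F   [F ::= a]
a/F => a/(S)   [F ::= ( S )]
a/(S) => a/(V)   [S ::= V]
a/(V) => a/(V/F)   [V ::= V / F]
a/(V/F) => a/(F/F)   [V ::= F]
a/(F/F) => a/(a/F)   [F ::= a]
a/(a/F) => a/(a/a)   [F ::= a]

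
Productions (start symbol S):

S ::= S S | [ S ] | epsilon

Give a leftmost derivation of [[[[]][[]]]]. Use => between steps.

S => [S] => [[S]] => [[SS]] => [[[S]S]] => [[[[S]]S]] => [[[[]]S]] => [[[[]][S]]] => [[[[]][[S]]]] => [[[[]][[]]]]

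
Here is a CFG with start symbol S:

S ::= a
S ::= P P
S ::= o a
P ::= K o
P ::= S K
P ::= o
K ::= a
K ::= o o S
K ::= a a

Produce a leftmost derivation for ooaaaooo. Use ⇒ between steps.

S ⇒ PP ⇒ KoP ⇒ ooSoP ⇒ ooPPoP ⇒ ooSKPoP ⇒ ooaKPoP ⇒ ooaaaPoP ⇒ ooaaaooP ⇒ ooaaaooo

S ⇒ PP   [S ::= P P]
PP ⇒ KoP   [P ::= K o]
KoP ⇒ ooSoP   [K ::= o o S]
ooSoP ⇒ ooPPoP   [S ::= P P]
ooPPoP ⇒ ooSKPoP   [P ::= S K]
ooSKPoP ⇒ ooaKPoP   [S ::= a]
ooaKPoP ⇒ ooaaaPoP   [K ::= a a]
ooaaaPoP ⇒ ooaaaooP   [P ::= o]
ooaaaooP ⇒ ooaaaooo   [P ::= o]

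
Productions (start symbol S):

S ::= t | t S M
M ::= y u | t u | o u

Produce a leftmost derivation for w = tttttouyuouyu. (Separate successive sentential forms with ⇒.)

S⇒tSM⇒ttSMM⇒tttSMMM⇒ttttSMMMM⇒tttttMMMM⇒tttttouMMM⇒tttttouyuMM⇒tttttouyuouM⇒tttttouyuouyu

S ⇒ tSM   [S ::= t S M]
tSM ⇒ ttSMM   [S ::= t S M]
ttSMM ⇒ tttSMMM   [S ::= t S M]
tttSMMM ⇒ ttttSMMMM   [S ::= t S M]
ttttSMMMM ⇒ tttttMMMM   [S ::= t]
tttttMMMM ⇒ tttttouMMM   [M ::= o u]
tttttouMMM ⇒ tttttouyuMM   [M ::= y u]
tttttouyuMM ⇒ tttttouyuouM   [M ::= o u]
tttttouyuouM ⇒ tttttouyuouyu   [M ::= y u]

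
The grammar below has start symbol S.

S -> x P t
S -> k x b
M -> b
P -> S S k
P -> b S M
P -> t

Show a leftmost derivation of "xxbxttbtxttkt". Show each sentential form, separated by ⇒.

S ⇒ xPt ⇒ xSSkt ⇒ xxPtSkt ⇒ xxbSMtSkt ⇒ xxbxPtMtSkt ⇒ xxbxttMtSkt ⇒ xxbxttbtSkt ⇒ xxbxttbtxPtkt ⇒ xxbxttbtxttkt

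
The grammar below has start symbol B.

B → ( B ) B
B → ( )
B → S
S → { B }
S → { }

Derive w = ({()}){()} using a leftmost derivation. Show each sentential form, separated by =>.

B => (B)B => (S)B => ({B})B => ({()})B => ({()})S => ({()}){B} => ({()}){()}

B => (B)B   [B → ( B ) B]
(B)B => (S)B   [B → S]
(S)B => ({B})B   [S → { B }]
({B})B => ({()})B   [B → ( )]
({()})B => ({()})S   [B → S]
({()})S => ({()}){B}   [S → { B }]
({()}){B} => ({()}){()}   [B → ( )]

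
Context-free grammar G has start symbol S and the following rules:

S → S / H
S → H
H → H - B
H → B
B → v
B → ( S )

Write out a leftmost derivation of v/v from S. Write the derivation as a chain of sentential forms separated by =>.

S => S/H => H/H => B/H => v/H => v/B => v/v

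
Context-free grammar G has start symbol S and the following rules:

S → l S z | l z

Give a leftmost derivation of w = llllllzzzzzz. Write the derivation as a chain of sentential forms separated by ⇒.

S ⇒ lSz ⇒ llSzz ⇒ lllSzzz ⇒ llllSzzzz ⇒ lllllSzzzzz ⇒ llllllzzzzzz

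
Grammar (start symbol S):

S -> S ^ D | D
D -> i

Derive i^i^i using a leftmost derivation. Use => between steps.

S => S^D   [S -> S ^ D]
S^D => S^D^D   [S -> S ^ D]
S^D^D => D^D^D   [S -> D]
D^D^D => i^D^D   [D -> i]
i^D^D => i^i^D   [D -> i]
i^i^D => i^i^i   [D -> i]

S=>S^D=>S^D^D=>D^D^D=>i^D^D=>i^i^D=>i^i^i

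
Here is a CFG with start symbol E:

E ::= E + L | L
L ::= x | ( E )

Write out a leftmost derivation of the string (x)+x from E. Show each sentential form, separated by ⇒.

E ⇒ E+L ⇒ L+L ⇒ (E)+L ⇒ (L)+L ⇒ (x)+L ⇒ (x)+x

E ⇒ E+L   [E ::= E + L]
E+L ⇒ L+L   [E ::= L]
L+L ⇒ (E)+L   [L ::= ( E )]
(E)+L ⇒ (L)+L   [E ::= L]
(L)+L ⇒ (x)+L   [L ::= x]
(x)+L ⇒ (x)+x   [L ::= x]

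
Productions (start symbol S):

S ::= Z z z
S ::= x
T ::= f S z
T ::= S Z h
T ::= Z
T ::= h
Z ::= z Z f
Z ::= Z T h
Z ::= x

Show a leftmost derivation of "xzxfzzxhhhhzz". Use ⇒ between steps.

S ⇒ Zzz   [S ::= Z z z]
Zzz ⇒ ZThzz   [Z ::= Z T h]
ZThzz ⇒ xThzz   [Z ::= x]
xThzz ⇒ xSZhhzz   [T ::= S Z h]
xSZhhzz ⇒ xZzzZhhzz   [S ::= Z z z]
xZzzZhhzz ⇒ xzZfzzZhhzz   [Z ::= z Z f]
xzZfzzZhhzz ⇒ xzxfzzZhhzz   [Z ::= x]
xzxfzzZhhzz ⇒ xzxfzzZThhhzz   [Z ::= Z T h]
xzxfzzZThhhzz ⇒ xzxfzzxThhhzz   [Z ::= x]
xzxfzzxThhhzz ⇒ xzxfzzxhhhhzz   [T ::= h]

S ⇒ Zzz ⇒ ZThzz ⇒ xThzz ⇒ xSZhhzz ⇒ xZzzZhhzz ⇒ xzZfzzZhhzz ⇒ xzxfzzZhhzz ⇒ xzxfzzZThhhzz ⇒ xzxfzzxThhhzz ⇒ xzxfzzxhhhhzz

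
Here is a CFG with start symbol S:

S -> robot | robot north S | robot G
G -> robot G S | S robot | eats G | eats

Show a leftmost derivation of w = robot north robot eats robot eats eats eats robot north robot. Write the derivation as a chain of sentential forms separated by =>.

S => robot north S   [S -> robot north S]
robot north S => robot north robot G   [S -> robot G]
robot north robot G => robot north robot eats G   [G -> eats G]
robot north robot eats G => robot north robot eats robot G S   [G -> robot G S]
robot north robot eats robot G S => robot north robot eats robot eats G S   [G -> eats G]
robot north robot eats robot eats G S => robot north robot eats robot eats eats G S   [G -> eats G]
robot north robot eats robot eats eats G S => robot north robot eats robot eats eats eats S   [G -> eats]
robot north robot eats robot eats eats eats S => robot north robot eats robot eats eats eats robot north S   [S -> robot north S]
robot north robot eats robot eats eats eats robot north S => robot north robot eats robot eats eats eats robot north robot   [S -> robot]

S => robot north S => robot north robot G => robot north robot eats G => robot north robot eats robot G S => robot north robot eats robot eats G S => robot north robot eats robot eats eats G S => robot north robot eats robot eats eats eats S => robot north robot eats robot eats eats eats robot north S => robot north robot eats robot eats eats eats robot north robot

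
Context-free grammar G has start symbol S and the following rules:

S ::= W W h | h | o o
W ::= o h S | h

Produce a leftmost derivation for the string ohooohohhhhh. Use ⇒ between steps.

S⇒WWh⇒ohSWh⇒ohooWh⇒ohooohSh⇒ohooohWWhh⇒ohooohohSWhh⇒ohooohohhWhh⇒ohooohohhhhh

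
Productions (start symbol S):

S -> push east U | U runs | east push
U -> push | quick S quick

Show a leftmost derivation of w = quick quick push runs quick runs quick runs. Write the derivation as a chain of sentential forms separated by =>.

S => U runs => quick S quick runs => quick U runs quick runs => quick quick S quick runs quick runs => quick quick U runs quick runs quick runs => quick quick push runs quick runs quick runs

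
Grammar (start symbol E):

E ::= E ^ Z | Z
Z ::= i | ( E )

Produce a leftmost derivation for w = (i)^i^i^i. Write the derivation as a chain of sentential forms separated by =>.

E => E^Z => E^Z^Z => E^Z^Z^Z => Z^Z^Z^Z => (E)^Z^Z^Z => (Z)^Z^Z^Z => (i)^Z^Z^Z => (i)^i^Z^Z => (i)^i^i^Z => (i)^i^i^i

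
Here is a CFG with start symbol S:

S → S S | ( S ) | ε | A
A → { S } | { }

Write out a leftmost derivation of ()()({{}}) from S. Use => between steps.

S=>SS=>SSS=>(S)SS=>()SS=>()(S)S=>()()S=>()()(S)=>()()(A)=>()()({S})=>()()({A})=>()()({{}})

S => SS   [S → S S]
SS => SSS   [S → S S]
SSS => (S)SS   [S → ( S )]
(S)SS => ()SS   [S → ε]
()SS => ()(S)S   [S → ( S )]
()(S)S => ()()S   [S → ε]
()()S => ()()(S)   [S → ( S )]
()()(S) => ()()(A)   [S → A]
()()(A) => ()()({S})   [A → { S }]
()()({S}) => ()()({A})   [S → A]
()()({A}) => ()()({{}})   [A → { }]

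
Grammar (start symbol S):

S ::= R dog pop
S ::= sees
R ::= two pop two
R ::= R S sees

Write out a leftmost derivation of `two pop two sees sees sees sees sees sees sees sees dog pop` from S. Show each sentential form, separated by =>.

S => R dog pop   [S ::= R dog pop]
R dog pop => R S sees dog pop   [R ::= R S sees]
R S sees dog pop => R S sees S sees dog pop   [R ::= R S sees]
R S sees S sees dog pop => R S sees S sees S sees dog pop   [R ::= R S sees]
R S sees S sees S sees dog pop => R S sees S sees S sees S sees dog pop   [R ::= R S sees]
R S sees S sees S sees S sees dog pop => two pop two S sees S sees S sees S sees dog pop   [R ::= two pop two]
two pop two S sees S sees S sees S sees dog pop => two pop two sees sees S sees S sees S sees dog pop   [S ::= sees]
two pop two sees sees S sees S sees S sees dog pop => two pop two sees sees sees sees S sees S sees dog pop   [S ::= sees]
two pop two sees sees sees sees S sees S sees dog pop => two pop two sees sees sees sees sees sees S sees dog pop   [S ::= sees]
two pop two sees sees sees sees sees sees S sees dog pop => two pop two sees sees sees sees sees sees sees sees dog pop   [S ::= sees]

S => R dog pop => R S sees dog pop => R S sees S sees dog pop => R S sees S sees S sees dog pop => R S sees S sees S sees S sees dog pop => two pop two S sees S sees S sees S sees dog pop => two pop two sees sees S sees S sees S sees dog pop => two pop two sees sees sees sees S sees S sees dog pop => two pop two sees sees sees sees sees sees S sees dog pop => two pop two sees sees sees sees sees sees sees sees dog pop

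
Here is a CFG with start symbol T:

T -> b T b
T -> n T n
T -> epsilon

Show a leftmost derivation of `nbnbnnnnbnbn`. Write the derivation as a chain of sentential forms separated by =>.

T => nTn => nbTbn => nbnTnbn => nbnbTbnbn => nbnbnTnbnbn => nbnbnnTnnbnbn => nbnbnnnnbnbn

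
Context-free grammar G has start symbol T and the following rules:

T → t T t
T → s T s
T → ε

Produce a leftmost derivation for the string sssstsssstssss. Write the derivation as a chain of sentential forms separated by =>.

T => sTs   [T → s T s]
sTs => ssTss   [T → s T s]
ssTss => sssTsss   [T → s T s]
sssTsss => ssssTssss   [T → s T s]
ssssTssss => sssstTtssss   [T → t T t]
sssstTtssss => sssstsTstssss   [T → s T s]
sssstsTstssss => sssstssTsstssss   [T → s T s]
sssstssTsstssss => sssstsssstssss   [T → ε]

T => sTs => ssTss => sssTsss => ssssTssss => sssstTtssss => sssstsTstssss => sssstssTsstssss => sssstsssstssss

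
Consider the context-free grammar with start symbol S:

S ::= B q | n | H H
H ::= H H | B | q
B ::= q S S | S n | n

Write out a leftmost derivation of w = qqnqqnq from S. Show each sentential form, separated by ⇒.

S ⇒ Bq ⇒ qSSq ⇒ qHHSq ⇒ qHHHSq ⇒ qqHHSq ⇒ qqBHSq ⇒ qqnHSq ⇒ qqnHHSq ⇒ qqnqHSq ⇒ qqnqqSq ⇒ qqnqqnq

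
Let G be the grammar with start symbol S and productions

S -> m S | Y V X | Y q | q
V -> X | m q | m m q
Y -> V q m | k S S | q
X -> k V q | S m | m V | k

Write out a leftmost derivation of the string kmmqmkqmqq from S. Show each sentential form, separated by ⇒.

S ⇒ Yq   [S -> Y q]
Yq ⇒ kSSq   [Y -> k S S]
kSSq ⇒ kmSSq   [S -> m S]
kmSSq ⇒ kmmSSq   [S -> m S]
kmmSSq ⇒ kmmqSq   [S -> q]
kmmqSq ⇒ kmmqmSq   [S -> m S]
kmmqmSq ⇒ kmmqmYqq   [S -> Y q]
kmmqmYqq ⇒ kmmqmVqmqq   [Y -> V q m]
kmmqmVqmqq ⇒ kmmqmXqmqq   [V -> X]
kmmqmXqmqq ⇒ kmmqmkqmqq   [X -> k]

S⇒Yq⇒kSSq⇒kmSSq⇒kmmSSq⇒kmmqSq⇒kmmqmSq⇒kmmqmYqq⇒kmmqmVqmqq⇒kmmqmXqmqq⇒kmmqmkqmqq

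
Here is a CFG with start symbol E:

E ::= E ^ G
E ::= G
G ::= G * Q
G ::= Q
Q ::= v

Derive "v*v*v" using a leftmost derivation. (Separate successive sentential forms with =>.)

E => G => G*Q => G*Q*Q => Q*Q*Q => v*Q*Q => v*v*Q => v*v*v

E => G   [E ::= G]
G => G*Q   [G ::= G * Q]
G*Q => G*Q*Q   [G ::= G * Q]
G*Q*Q => Q*Q*Q   [G ::= Q]
Q*Q*Q => v*Q*Q   [Q ::= v]
v*Q*Q => v*v*Q   [Q ::= v]
v*v*Q => v*v*v   [Q ::= v]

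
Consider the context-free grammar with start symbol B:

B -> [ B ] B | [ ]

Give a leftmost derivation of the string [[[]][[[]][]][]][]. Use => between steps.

B => [B]B => [[B]B]B => [[[]]B]B => [[[]][B]B]B => [[[]][[B]B]B]B => [[[]][[[]]B]B]B => [[[]][[[]][]]B]B => [[[]][[[]][]][]]B => [[[]][[[]][]][]][]

B => [B]B   [B -> [ B ] B]
[B]B => [[B]B]B   [B -> [ B ] B]
[[B]B]B => [[[]]B]B   [B -> [ ]]
[[[]]B]B => [[[]][B]B]B   [B -> [ B ] B]
[[[]][B]B]B => [[[]][[B]B]B]B   [B -> [ B ] B]
[[[]][[B]B]B]B => [[[]][[[]]B]B]B   [B -> [ ]]
[[[]][[[]]B]B]B => [[[]][[[]][]]B]B   [B -> [ ]]
[[[]][[[]][]]B]B => [[[]][[[]][]][]]B   [B -> [ ]]
[[[]][[[]][]][]]B => [[[]][[[]][]][]][]   [B -> [ ]]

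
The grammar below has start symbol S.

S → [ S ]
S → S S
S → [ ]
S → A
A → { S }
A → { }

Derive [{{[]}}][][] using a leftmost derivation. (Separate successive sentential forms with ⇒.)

S⇒SS⇒[S]S⇒[A]S⇒[{S}]S⇒[{A}]S⇒[{{S}}]S⇒[{{[]}}]S⇒[{{[]}}]SS⇒[{{[]}}][]S⇒[{{[]}}][][]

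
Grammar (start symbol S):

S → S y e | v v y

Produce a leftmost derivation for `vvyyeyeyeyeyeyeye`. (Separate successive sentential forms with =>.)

S=>Sye=>Syeye=>Syeyeye=>Syeyeyeye=>Syeyeyeyeye=>Syeyeyeyeyeye=>Syeyeyeyeyeyeye=>vvyyeyeyeyeyeyeye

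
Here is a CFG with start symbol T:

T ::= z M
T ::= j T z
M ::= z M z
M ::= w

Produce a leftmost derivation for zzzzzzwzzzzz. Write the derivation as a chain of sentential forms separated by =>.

T => zM   [T ::= z M]
zM => zzMz   [M ::= z M z]
zzMz => zzzMzz   [M ::= z M z]
zzzMzz => zzzzMzzz   [M ::= z M z]
zzzzMzzz => zzzzzMzzzz   [M ::= z M z]
zzzzzMzzzz => zzzzzzMzzzzz   [M ::= z M z]
zzzzzzMzzzzz => zzzzzzwzzzzz   [M ::= w]

T => zM => zzMz => zzzMzz => zzzzMzzz => zzzzzMzzzz => zzzzzzMzzzzz => zzzzzzwzzzzz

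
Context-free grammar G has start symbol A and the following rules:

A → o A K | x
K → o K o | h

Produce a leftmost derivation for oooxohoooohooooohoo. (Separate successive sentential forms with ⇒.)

A ⇒ oAK ⇒ ooAKK ⇒ oooAKKK ⇒ oooxKKK ⇒ oooxoKoKK ⇒ oooxohoKK ⇒ oooxohooKoK ⇒ oooxohoooKooK ⇒ oooxohooooKoooK ⇒ oooxohoooohoooK ⇒ oooxohoooohooooKo ⇒ oooxohoooohoooooKoo ⇒ oooxohoooohooooohoo

A ⇒ oAK   [A → o A K]
oAK ⇒ ooAKK   [A → o A K]
ooAKK ⇒ oooAKKK   [A → o A K]
oooAKKK ⇒ oooxKKK   [A → x]
oooxKKK ⇒ oooxoKoKK   [K → o K o]
oooxoKoKK ⇒ oooxohoKK   [K → h]
oooxohoKK ⇒ oooxohooKoK   [K → o K o]
oooxohooKoK ⇒ oooxohoooKooK   [K → o K o]
oooxohoooKooK ⇒ oooxohooooKoooK   [K → o K o]
oooxohooooKoooK ⇒ oooxohoooohoooK   [K → h]
oooxohoooohoooK ⇒ oooxohoooohooooKo   [K → o K o]
oooxohoooohooooKo ⇒ oooxohoooohoooooKoo   [K → o K o]
oooxohoooohoooooKoo ⇒ oooxohoooohooooohoo   [K → h]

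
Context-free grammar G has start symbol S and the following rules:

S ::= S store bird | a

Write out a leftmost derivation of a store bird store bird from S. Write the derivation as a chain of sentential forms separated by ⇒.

S ⇒ S store bird   [S ::= S store bird]
S store bird ⇒ S store bird store bird   [S ::= S store bird]
S store bird store bird ⇒ a store bird store bird   [S ::= a]

S ⇒ S store bird ⇒ S store bird store bird ⇒ a store bird store bird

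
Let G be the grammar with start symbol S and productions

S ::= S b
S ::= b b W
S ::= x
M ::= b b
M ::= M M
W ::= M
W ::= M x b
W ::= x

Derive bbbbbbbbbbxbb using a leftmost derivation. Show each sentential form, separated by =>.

S => Sb => bbWb => bbMxbb => bbMMxbb => bbbbMxbb => bbbbMMxbb => bbbbMMMxbb => bbbbbbMMxbb => bbbbbbbbMxbb => bbbbbbbbbbxbb

S => Sb   [S ::= S b]
Sb => bbWb   [S ::= b b W]
bbWb => bbMxbb   [W ::= M x b]
bbMxbb => bbMMxbb   [M ::= M M]
bbMMxbb => bbbbMxbb   [M ::= b b]
bbbbMxbb => bbbbMMxbb   [M ::= M M]
bbbbMMxbb => bbbbMMMxbb   [M ::= M M]
bbbbMMMxbb => bbbbbbMMxbb   [M ::= b b]
bbbbbbMMxbb => bbbbbbbbMxbb   [M ::= b b]
bbbbbbbbMxbb => bbbbbbbbbbxbb   [M ::= b b]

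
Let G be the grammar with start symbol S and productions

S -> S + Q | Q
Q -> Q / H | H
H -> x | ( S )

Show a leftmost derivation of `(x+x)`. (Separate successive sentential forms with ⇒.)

S⇒Q⇒H⇒(S)⇒(S+Q)⇒(Q+Q)⇒(H+Q)⇒(x+Q)⇒(x+H)⇒(x+x)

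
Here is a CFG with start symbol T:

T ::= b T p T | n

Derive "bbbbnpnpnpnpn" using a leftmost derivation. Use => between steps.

T => bTpT => bbTpTpT => bbbTpTpTpT => bbbbTpTpTpTpT => bbbbnpTpTpTpT => bbbbnpnpTpTpT => bbbbnpnpnpTpT => bbbbnpnpnpnpT => bbbbnpnpnpnpn

T => bTpT   [T ::= b T p T]
bTpT => bbTpTpT   [T ::= b T p T]
bbTpTpT => bbbTpTpTpT   [T ::= b T p T]
bbbTpTpTpT => bbbbTpTpTpTpT   [T ::= b T p T]
bbbbTpTpTpTpT => bbbbnpTpTpTpT   [T ::= n]
bbbbnpTpTpTpT => bbbbnpnpTpTpT   [T ::= n]
bbbbnpnpTpTpT => bbbbnpnpnpTpT   [T ::= n]
bbbbnpnpnpTpT => bbbbnpnpnpnpT   [T ::= n]
bbbbnpnpnpnpT => bbbbnpnpnpnpn   [T ::= n]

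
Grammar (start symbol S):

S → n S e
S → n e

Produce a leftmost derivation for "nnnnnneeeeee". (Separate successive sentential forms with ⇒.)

S ⇒ nSe ⇒ nnSee ⇒ nnnSeee ⇒ nnnnSeeee ⇒ nnnnnSeeeee ⇒ nnnnnneeeeee

S ⇒ nSe   [S → n S e]
nSe ⇒ nnSee   [S → n S e]
nnSee ⇒ nnnSeee   [S → n S e]
nnnSeee ⇒ nnnnSeeee   [S → n S e]
nnnnSeeee ⇒ nnnnnSeeeee   [S → n S e]
nnnnnSeeeee ⇒ nnnnnneeeeee   [S → n e]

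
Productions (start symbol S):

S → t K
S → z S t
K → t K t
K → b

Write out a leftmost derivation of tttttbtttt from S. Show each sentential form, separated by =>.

S => tK   [S → t K]
tK => ttKt   [K → t K t]
ttKt => tttKtt   [K → t K t]
tttKtt => ttttKttt   [K → t K t]
ttttKttt => tttttKtttt   [K → t K t]
tttttKtttt => tttttbtttt   [K → b]

S => tK => ttKt => tttKtt => ttttKttt => tttttKtttt => tttttbtttt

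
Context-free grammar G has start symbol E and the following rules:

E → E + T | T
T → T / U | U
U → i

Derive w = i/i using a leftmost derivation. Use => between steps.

E => T => T/U => U/U => i/U => i/i

E => T   [E → T]
T => T/U   [T → T / U]
T/U => U/U   [T → U]
U/U => i/U   [U → i]
i/U => i/i   [U → i]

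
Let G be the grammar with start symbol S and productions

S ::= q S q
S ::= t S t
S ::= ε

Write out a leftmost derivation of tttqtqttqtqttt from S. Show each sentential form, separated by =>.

S => tSt => ttStt => tttSttt => tttqSqttt => tttqtStqttt => tttqtqSqtqttt => tttqtqtStqtqttt => tttqtqttqtqttt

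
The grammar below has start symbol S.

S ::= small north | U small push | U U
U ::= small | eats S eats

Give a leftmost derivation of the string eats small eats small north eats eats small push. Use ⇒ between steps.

S ⇒ U small push   [S ::= U small push]
U small push ⇒ eats S eats small push   [U ::= eats S eats]
eats S eats small push ⇒ eats U U eats small push   [S ::= U U]
eats U U eats small push ⇒ eats small U eats small push   [U ::= small]
eats small U eats small push ⇒ eats small eats S eats eats small push   [U ::= eats S eats]
eats small eats S eats eats small push ⇒ eats small eats small north eats eats small push   [S ::= small north]

S ⇒ U small push ⇒ eats S eats small push ⇒ eats U U eats small push ⇒ eats small U eats small push ⇒ eats small eats S eats eats small push ⇒ eats small eats small north eats eats small push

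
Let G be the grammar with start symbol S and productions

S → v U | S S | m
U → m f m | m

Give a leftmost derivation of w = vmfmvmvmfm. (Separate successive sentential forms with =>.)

S=>SS=>vUS=>vmfmS=>vmfmSS=>vmfmvUS=>vmfmvmS=>vmfmvmvU=>vmfmvmvmfm

S => SS   [S → S S]
SS => vUS   [S → v U]
vUS => vmfmS   [U → m f m]
vmfmS => vmfmSS   [S → S S]
vmfmSS => vmfmvUS   [S → v U]
vmfmvUS => vmfmvmS   [U → m]
vmfmvmS => vmfmvmvU   [S → v U]
vmfmvmvU => vmfmvmvmfm   [U → m f m]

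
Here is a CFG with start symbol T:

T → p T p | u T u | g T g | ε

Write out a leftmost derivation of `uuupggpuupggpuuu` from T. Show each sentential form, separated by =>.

T => uTu => uuTuu => uuuTuuu => uuupTpuuu => uuupgTgpuuu => uuupggTggpuuu => uuupggpTpggpuuu => uuupggpuTupggpuuu => uuupggpuupggpuuu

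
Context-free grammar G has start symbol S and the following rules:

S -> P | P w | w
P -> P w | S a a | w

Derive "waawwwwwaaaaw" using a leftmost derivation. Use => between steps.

S => Pw => Saaw => Paaw => Saaaaw => Pwaaaaw => Pwwaaaaw => Pwwwaaaaw => Pwwwwaaaaw => Pwwwwwaaaaw => Saawwwwwaaaaw => waawwwwwaaaaw

S => Pw   [S -> P w]
Pw => Saaw   [P -> S a a]
Saaw => Paaw   [S -> P]
Paaw => Saaaaw   [P -> S a a]
Saaaaw => Pwaaaaw   [S -> P w]
Pwaaaaw => Pwwaaaaw   [P -> P w]
Pwwaaaaw => Pwwwaaaaw   [P -> P w]
Pwwwaaaaw => Pwwwwaaaaw   [P -> P w]
Pwwwwaaaaw => Pwwwwwaaaaw   [P -> P w]
Pwwwwwaaaaw => Saawwwwwaaaaw   [P -> S a a]
Saawwwwwaaaaw => waawwwwwaaaaw   [S -> w]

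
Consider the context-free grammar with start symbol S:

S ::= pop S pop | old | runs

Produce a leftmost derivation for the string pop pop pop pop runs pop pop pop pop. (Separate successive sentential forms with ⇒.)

S ⇒ pop S pop   [S ::= pop S pop]
pop S pop ⇒ pop pop S pop pop   [S ::= pop S pop]
pop pop S pop pop ⇒ pop pop pop S pop pop pop   [S ::= pop S pop]
pop pop pop S pop pop pop ⇒ pop pop pop pop S pop pop pop pop   [S ::= pop S pop]
pop pop pop pop S pop pop pop pop ⇒ pop pop pop pop runs pop pop pop pop   [S ::= runs]

S ⇒ pop S pop ⇒ pop pop S pop pop ⇒ pop pop pop S pop pop pop ⇒ pop pop pop pop S pop pop pop pop ⇒ pop pop pop pop runs pop pop pop pop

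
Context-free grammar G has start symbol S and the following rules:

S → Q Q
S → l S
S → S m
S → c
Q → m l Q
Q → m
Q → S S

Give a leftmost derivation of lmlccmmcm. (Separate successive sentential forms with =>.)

S => lS => lQQ => lSSQ => lSmSQ => lQQmSQ => lmlQQmSQ => lmlSSQmSQ => lmlcSQmSQ => lmlccQmSQ => lmlccmmSQ => lmlccmmcQ => lmlccmmcm

S => lS   [S → l S]
lS => lQQ   [S → Q Q]
lQQ => lSSQ   [Q → S S]
lSSQ => lSmSQ   [S → S m]
lSmSQ => lQQmSQ   [S → Q Q]
lQQmSQ => lmlQQmSQ   [Q → m l Q]
lmlQQmSQ => lmlSSQmSQ   [Q → S S]
lmlSSQmSQ => lmlcSQmSQ   [S → c]
lmlcSQmSQ => lmlccQmSQ   [S → c]
lmlccQmSQ => lmlccmmSQ   [Q → m]
lmlccmmSQ => lmlccmmcQ   [S → c]
lmlccmmcQ => lmlccmmcm   [Q → m]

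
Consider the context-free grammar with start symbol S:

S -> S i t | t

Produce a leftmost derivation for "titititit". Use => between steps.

S => Sit => Sitit => Sititit => Sitititit => titititit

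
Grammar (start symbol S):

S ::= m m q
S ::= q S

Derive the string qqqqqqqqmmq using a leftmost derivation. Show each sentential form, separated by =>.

S => qS   [S ::= q S]
qS => qqS   [S ::= q S]
qqS => qqqS   [S ::= q S]
qqqS => qqqqS   [S ::= q S]
qqqqS => qqqqqS   [S ::= q S]
qqqqqS => qqqqqqS   [S ::= q S]
qqqqqqS => qqqqqqqS   [S ::= q S]
qqqqqqqS => qqqqqqqqS   [S ::= q S]
qqqqqqqqS => qqqqqqqqmmq   [S ::= m m q]

S => qS => qqS => qqqS => qqqqS => qqqqqS => qqqqqqS => qqqqqqqS => qqqqqqqqS => qqqqqqqqmmq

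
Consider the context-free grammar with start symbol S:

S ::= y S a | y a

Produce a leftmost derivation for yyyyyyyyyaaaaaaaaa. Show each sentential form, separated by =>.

S => ySa   [S ::= y S a]
ySa => yySaa   [S ::= y S a]
yySaa => yyySaaa   [S ::= y S a]
yyySaaa => yyyySaaaa   [S ::= y S a]
yyyySaaaa => yyyyySaaaaa   [S ::= y S a]
yyyyySaaaaa => yyyyyySaaaaaa   [S ::= y S a]
yyyyyySaaaaaa => yyyyyyySaaaaaaa   [S ::= y S a]
yyyyyyySaaaaaaa => yyyyyyyySaaaaaaaa   [S ::= y S a]
yyyyyyyySaaaaaaaa => yyyyyyyyyaaaaaaaaa   [S ::= y a]

S => ySa => yySaa => yyySaaa => yyyySaaaa => yyyyySaaaaa => yyyyyySaaaaaa => yyyyyyySaaaaaaa => yyyyyyyySaaaaaaaa => yyyyyyyyyaaaaaaaaa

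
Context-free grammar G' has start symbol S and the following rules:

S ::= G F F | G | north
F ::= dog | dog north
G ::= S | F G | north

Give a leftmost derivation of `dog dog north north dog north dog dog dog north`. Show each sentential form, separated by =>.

S => G F F => F G F F => dog G F F => dog S F F => dog G F F F F => dog F G F F F F => dog dog north G F F F F => dog dog north north F F F F => dog dog north north dog north F F F => dog dog north north dog north dog F F => dog dog north north dog north dog dog F => dog dog north north dog north dog dog dog north

S => G F F   [S ::= G F F]
G F F => F G F F   [G ::= F G]
F G F F => dog G F F   [F ::= dog]
dog G F F => dog S F F   [G ::= S]
dog S F F => dog G F F F F   [S ::= G F F]
dog G F F F F => dog F G F F F F   [G ::= F G]
dog F G F F F F => dog dog north G F F F F   [F ::= dog north]
dog dog north G F F F F => dog dog north north F F F F   [G ::= north]
dog dog north north F F F F => dog dog north north dog north F F F   [F ::= dog north]
dog dog north north dog north F F F => dog dog north north dog north dog F F   [F ::= dog]
dog dog north north dog north dog F F => dog dog north north dog north dog dog F   [F ::= dog]
dog dog north north dog north dog dog F => dog dog north north dog north dog dog dog north   [F ::= dog north]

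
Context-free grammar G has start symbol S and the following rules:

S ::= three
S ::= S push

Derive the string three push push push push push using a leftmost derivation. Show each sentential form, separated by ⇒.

S ⇒ S push ⇒ S push push ⇒ S push push push ⇒ S push push push push ⇒ S push push push push push ⇒ three push push push push push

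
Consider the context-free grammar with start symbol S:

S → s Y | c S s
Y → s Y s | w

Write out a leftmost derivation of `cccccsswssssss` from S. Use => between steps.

S => cSs   [S → c S s]
cSs => ccSss   [S → c S s]
ccSss => cccSsss   [S → c S s]
cccSsss => ccccSssss   [S → c S s]
ccccSssss => cccccSsssss   [S → c S s]
cccccSsssss => cccccsYsssss   [S → s Y]
cccccsYsssss => cccccssYssssss   [Y → s Y s]
cccccssYssssss => cccccsswssssss   [Y → w]

S => cSs => ccSss => cccSsss => ccccSssss => cccccSsssss => cccccsYsssss => cccccssYssssss => cccccsswssssss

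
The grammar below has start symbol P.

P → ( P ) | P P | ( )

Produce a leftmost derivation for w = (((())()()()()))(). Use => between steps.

P=>PP=>(P)P=>((P))P=>((PP))P=>((PPP))P=>((PPPP))P=>((PPPPP))P=>(((P)PPPP))P=>(((())PPPP))P=>(((())()PPP))P=>(((())()()PP))P=>(((())()()()P))P=>(((())()()()()))P=>(((())()()()()))()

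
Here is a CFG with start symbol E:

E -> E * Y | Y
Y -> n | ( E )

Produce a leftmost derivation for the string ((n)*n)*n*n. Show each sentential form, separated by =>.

E => E*Y => E*Y*Y => Y*Y*Y => (E)*Y*Y => (E*Y)*Y*Y => (Y*Y)*Y*Y => ((E)*Y)*Y*Y => ((Y)*Y)*Y*Y => ((n)*Y)*Y*Y => ((n)*n)*Y*Y => ((n)*n)*n*Y => ((n)*n)*n*n

E => E*Y   [E -> E * Y]
E*Y => E*Y*Y   [E -> E * Y]
E*Y*Y => Y*Y*Y   [E -> Y]
Y*Y*Y => (E)*Y*Y   [Y -> ( E )]
(E)*Y*Y => (E*Y)*Y*Y   [E -> E * Y]
(E*Y)*Y*Y => (Y*Y)*Y*Y   [E -> Y]
(Y*Y)*Y*Y => ((E)*Y)*Y*Y   [Y -> ( E )]
((E)*Y)*Y*Y => ((Y)*Y)*Y*Y   [E -> Y]
((Y)*Y)*Y*Y => ((n)*Y)*Y*Y   [Y -> n]
((n)*Y)*Y*Y => ((n)*n)*Y*Y   [Y -> n]
((n)*n)*Y*Y => ((n)*n)*n*Y   [Y -> n]
((n)*n)*n*Y => ((n)*n)*n*n   [Y -> n]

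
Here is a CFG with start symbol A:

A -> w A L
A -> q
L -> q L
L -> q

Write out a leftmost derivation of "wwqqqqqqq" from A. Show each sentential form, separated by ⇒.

A ⇒ wAL ⇒ wwALL ⇒ wwqLL ⇒ wwqqLL ⇒ wwqqqLL ⇒ wwqqqqLL ⇒ wwqqqqqLL ⇒ wwqqqqqqL ⇒ wwqqqqqqq

A ⇒ wAL   [A -> w A L]
wAL ⇒ wwALL   [A -> w A L]
wwALL ⇒ wwqLL   [A -> q]
wwqLL ⇒ wwqqLL   [L -> q L]
wwqqLL ⇒ wwqqqLL   [L -> q L]
wwqqqLL ⇒ wwqqqqLL   [L -> q L]
wwqqqqLL ⇒ wwqqqqqLL   [L -> q L]
wwqqqqqLL ⇒ wwqqqqqqL   [L -> q]
wwqqqqqqL ⇒ wwqqqqqqq   [L -> q]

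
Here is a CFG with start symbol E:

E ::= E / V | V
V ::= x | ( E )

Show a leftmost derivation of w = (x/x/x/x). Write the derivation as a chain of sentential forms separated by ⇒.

E ⇒ V   [E ::= V]
V ⇒ (E)   [V ::= ( E )]
(E) ⇒ (E/V)   [E ::= E / V]
(E/V) ⇒ (E/V/V)   [E ::= E / V]
(E/V/V) ⇒ (E/V/V/V)   [E ::= E / V]
(E/V/V/V) ⇒ (V/V/V/V)   [E ::= V]
(V/V/V/V) ⇒ (x/V/V/V)   [V ::= x]
(x/V/V/V) ⇒ (x/x/V/V)   [V ::= x]
(x/x/V/V) ⇒ (x/x/x/V)   [V ::= x]
(x/x/x/V) ⇒ (x/x/x/x)   [V ::= x]

E⇒V⇒(E)⇒(E/V)⇒(E/V/V)⇒(E/V/V/V)⇒(V/V/V/V)⇒(x/V/V/V)⇒(x/x/V/V)⇒(x/x/x/V)⇒(x/x/x/x)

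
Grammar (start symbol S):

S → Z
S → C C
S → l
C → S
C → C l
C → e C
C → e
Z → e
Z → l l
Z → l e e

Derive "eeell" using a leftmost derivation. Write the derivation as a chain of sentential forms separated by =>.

S => CC => SC => ZC => eC => eCl => eCll => eSll => eCCll => eeCll => eeell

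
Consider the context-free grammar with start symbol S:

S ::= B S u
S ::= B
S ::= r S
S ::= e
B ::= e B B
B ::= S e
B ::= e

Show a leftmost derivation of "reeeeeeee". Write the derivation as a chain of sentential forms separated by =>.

S => rS => rB => reBB => reeBBB => reeeBB => reeeeBBB => reeeeeBB => reeeeeeB => reeeeeeSe => reeeeeeee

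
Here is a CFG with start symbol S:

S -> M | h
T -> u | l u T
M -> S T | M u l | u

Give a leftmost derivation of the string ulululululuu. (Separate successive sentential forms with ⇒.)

S⇒M⇒ST⇒MT⇒uT⇒uluT⇒ululuT⇒ulululuT⇒ululululuT⇒ulululululuT⇒ulululululuu

S ⇒ M   [S -> M]
M ⇒ ST   [M -> S T]
ST ⇒ MT   [S -> M]
MT ⇒ uT   [M -> u]
uT ⇒ uluT   [T -> l u T]
uluT ⇒ ululuT   [T -> l u T]
ululuT ⇒ ulululuT   [T -> l u T]
ulululuT ⇒ ululululuT   [T -> l u T]
ululululuT ⇒ ulululululuT   [T -> l u T]
ulululululuT ⇒ ulululululuu   [T -> u]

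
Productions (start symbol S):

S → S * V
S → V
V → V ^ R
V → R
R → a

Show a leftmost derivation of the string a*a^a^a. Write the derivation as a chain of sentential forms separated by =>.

S => S*V => V*V => R*V => a*V => a*V^R => a*V^R^R => a*R^R^R => a*a^R^R => a*a^a^R => a*a^a^a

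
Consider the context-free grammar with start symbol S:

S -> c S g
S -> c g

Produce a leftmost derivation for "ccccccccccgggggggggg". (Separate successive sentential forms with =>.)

S => cSg => ccSgg => cccSggg => ccccSgggg => cccccSggggg => ccccccSgggggg => cccccccSggggggg => ccccccccSgggggggg => cccccccccSggggggggg => ccccccccccgggggggggg

S => cSg   [S -> c S g]
cSg => ccSgg   [S -> c S g]
ccSgg => cccSggg   [S -> c S g]
cccSggg => ccccSgggg   [S -> c S g]
ccccSgggg => cccccSggggg   [S -> c S g]
cccccSggggg => ccccccSgggggg   [S -> c S g]
ccccccSgggggg => cccccccSggggggg   [S -> c S g]
cccccccSggggggg => ccccccccSgggggggg   [S -> c S g]
ccccccccSgggggggg => cccccccccSggggggggg   [S -> c S g]
cccccccccSggggggggg => ccccccccccgggggggggg   [S -> c g]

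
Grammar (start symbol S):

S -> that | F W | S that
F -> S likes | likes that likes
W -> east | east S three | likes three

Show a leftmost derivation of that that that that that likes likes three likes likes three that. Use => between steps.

S => S that   [S -> S that]
S that => F W that   [S -> F W]
F W that => S likes W that   [F -> S likes]
S likes W that => F W likes W that   [S -> F W]
F W likes W that => S likes W likes W that   [F -> S likes]
S likes W likes W that => S that likes W likes W that   [S -> S that]
S that likes W likes W that => S that that likes W likes W that   [S -> S that]
S that that likes W likes W that => S that that that likes W likes W that   [S -> S that]
S that that that likes W likes W that => S that that that that likes W likes W that   [S -> S that]
S that that that that likes W likes W that => that that that that that likes W likes W that   [S -> that]
that that that that that likes W likes W that => that that that that that likes likes three likes W that   [W -> likes three]
that that that that that likes likes three likes W that => that that that that that likes likes three likes likes three that   [W -> likes three]

S => S that => F W that => S likes W that => F W likes W that => S likes W likes W that => S that likes W likes W that => S that that likes W likes W that => S that that that likes W likes W that => S that that that that likes W likes W that => that that that that that likes W likes W that => that that that that that likes likes three likes W that => that that that that that likes likes three likes likes three that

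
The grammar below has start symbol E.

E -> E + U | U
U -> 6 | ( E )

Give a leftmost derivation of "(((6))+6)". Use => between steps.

E => U   [E -> U]
U => (E)   [U -> ( E )]
(E) => (E+U)   [E -> E + U]
(E+U) => (U+U)   [E -> U]
(U+U) => ((E)+U)   [U -> ( E )]
((E)+U) => ((U)+U)   [E -> U]
((U)+U) => (((E))+U)   [U -> ( E )]
(((E))+U) => (((U))+U)   [E -> U]
(((U))+U) => (((6))+U)   [U -> 6]
(((6))+U) => (((6))+6)   [U -> 6]

E => U => (E) => (E+U) => (U+U) => ((E)+U) => ((U)+U) => (((E))+U) => (((U))+U) => (((6))+U) => (((6))+6)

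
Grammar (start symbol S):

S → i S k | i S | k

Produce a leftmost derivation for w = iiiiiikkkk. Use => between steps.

S => iS   [S → i S]
iS => iiSk   [S → i S k]
iiSk => iiiSk   [S → i S]
iiiSk => iiiiSkk   [S → i S k]
iiiiSkk => iiiiiSkk   [S → i S]
iiiiiSkk => iiiiiiSkkk   [S → i S k]
iiiiiiSkkk => iiiiiikkkk   [S → k]

S => iS => iiSk => iiiSk => iiiiSkk => iiiiiSkk => iiiiiiSkkk => iiiiiikkkk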